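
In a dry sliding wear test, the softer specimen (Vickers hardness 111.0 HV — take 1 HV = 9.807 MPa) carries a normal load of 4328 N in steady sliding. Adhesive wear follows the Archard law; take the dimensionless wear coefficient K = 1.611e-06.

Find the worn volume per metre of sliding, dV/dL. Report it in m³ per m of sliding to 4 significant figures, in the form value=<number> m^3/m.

The intermediates are printed rounded, and every step runs at full float precision; a single final rounding to four significant figures.
Hardness H = 111.0 HV × 9.807 MPa/HV = 1089 MPa = 1.089e+09 Pa.
Working in SI base units: W = 4328 N, H = 1.089e+09 Pa, K = 1.611e-06.
Volumetric rate dV/dL = K·W/H, so: 1.611e-06 · 4328 / 1.089e+09 = 6.405e-12 m³/m.

value=6.405e-12 m^3/m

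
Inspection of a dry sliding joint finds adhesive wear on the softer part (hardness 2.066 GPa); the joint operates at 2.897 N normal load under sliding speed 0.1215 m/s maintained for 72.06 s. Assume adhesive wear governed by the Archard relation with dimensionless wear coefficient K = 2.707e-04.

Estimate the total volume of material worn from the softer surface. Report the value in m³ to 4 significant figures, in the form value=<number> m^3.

The intermediates are shown rounded; the computation runs at full float precision. Rounded just once, at 4 significant figures.
Convert: The distance L = v·t = 0.1215 m/s × 72.06 s = 8.755 m.
Convert: Hardness H = 2.066 GPa = 2.066e+09 Pa.
SI base units throughout: W = 2.897 N, H = 2.066e+09 Pa, K = 2.707e-04.
The Archard volume V = K·W·L/H = 2.707e-04 · 2.897 · 8.755 / 2.066e+09 = 3.323e-12 m³.

value=3.323e-12 m^3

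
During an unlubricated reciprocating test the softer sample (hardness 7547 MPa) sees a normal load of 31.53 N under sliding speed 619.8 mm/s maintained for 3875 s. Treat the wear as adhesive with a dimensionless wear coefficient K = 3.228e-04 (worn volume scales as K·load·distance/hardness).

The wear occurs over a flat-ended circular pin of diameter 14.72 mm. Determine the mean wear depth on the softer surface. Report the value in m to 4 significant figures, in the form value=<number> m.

Each operation maintains full precision — intermediate values are shown rounded; one final rounding: 4 significant digits.
Sliding speed v = 619.8 mm/s = 0.6198 m/s. The distance L = v·t = 0.6198 m/s × 3875 s = 2402 m.
Hardness H = 7547 MPa = 7.547e+09 Pa.
Pin diameter d = 14.72 mm = 0.01472 m. Contact area A = π·d²/4 = π·(0.01472 m)²/4 = 1.702e-04 m².
As SI base values: W = 31.53 N, H = 7.547e+09 Pa, K = 3.228e-04.
Archard volume V = K·W·L/H = 3.228e-04 · 31.53 · 2402 / 7.547e+09 = 3.239e-09 m³.
Average depth h = V/A = 3.239e-09 / 1.702e-04 = 1.903e-05 m.

value=1.903e-05 m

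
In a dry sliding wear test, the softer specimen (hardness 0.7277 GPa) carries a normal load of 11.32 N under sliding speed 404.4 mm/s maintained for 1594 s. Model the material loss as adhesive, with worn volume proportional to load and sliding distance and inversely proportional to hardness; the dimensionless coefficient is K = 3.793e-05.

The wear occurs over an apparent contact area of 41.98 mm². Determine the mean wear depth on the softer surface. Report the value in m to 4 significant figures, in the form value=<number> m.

value=9.060e-06 m

Intermediates are displayed rounded. Each operation maintains full float precision. Rounded once at the end to 4 significant digits.
Sliding speed v = 404.4 mm/s = 0.4044 m/s. Distance L = v·t = 0.4044 m/s × 1594 s = 644.6 m.
Hardness H = 0.7277 GPa = 7.277e+08 Pa.
Contact area A = 41.98 mm² = 4.198e-05 m².
Working in SI base units: W = 11.32 N, H = 7.277e+08 Pa, K = 3.793e-05.
Wear volume V = K·W·L/H = 3.793e-05 · 11.32 · 644.6 / 7.277e+08 = 3.803e-10 m³.
Average depth h = V/A = 3.803e-10 / 4.198e-05 = 9.060e-06 m.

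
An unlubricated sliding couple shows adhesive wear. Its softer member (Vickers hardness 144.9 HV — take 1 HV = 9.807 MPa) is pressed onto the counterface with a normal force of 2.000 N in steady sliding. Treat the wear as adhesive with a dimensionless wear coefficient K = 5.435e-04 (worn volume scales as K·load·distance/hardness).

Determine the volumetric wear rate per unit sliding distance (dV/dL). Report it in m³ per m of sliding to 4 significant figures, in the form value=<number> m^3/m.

Each operation runs at full float precision; intermediate values appear rounded; a single final rounding to 4 significant figures.
Convert: Hardness H = 144.9 HV × 9.807 MPa/HV = 1421 MPa = 1.421e+09 Pa.
As SI base values: W = 2.000 N, H = 1.421e+09 Pa, K = 5.435e-04.
Volumetric rate dV/dL = K·W/H — distance-free: 5.435e-04 · 2.000 / 1.421e+09 = 7.649e-13 m³/m.

value=7.649e-13 m^3/m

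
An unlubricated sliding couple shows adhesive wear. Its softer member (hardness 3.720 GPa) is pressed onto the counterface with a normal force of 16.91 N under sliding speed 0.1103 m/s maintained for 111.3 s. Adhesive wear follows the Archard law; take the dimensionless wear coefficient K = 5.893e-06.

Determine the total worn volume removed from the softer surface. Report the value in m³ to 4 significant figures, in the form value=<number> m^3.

Shown intermediates are rounded; the algebra holds full float precision — a single final rounding, at four significant digits.
Distance L = v·t = 0.1103 m/s × 111.3 s = 12.28 m.
Hardness H = 3.720 GPa = 3.720e+09 Pa.
Collected in SI base units: W = 16.91 N, H = 3.720e+09 Pa, K = 5.893e-06.
The Archard volume V = K·W·L/H = 5.893e-06 · 16.91 · 12.28 / 3.720e+09 = 3.289e-13 m³.

value=3.289e-13 m^3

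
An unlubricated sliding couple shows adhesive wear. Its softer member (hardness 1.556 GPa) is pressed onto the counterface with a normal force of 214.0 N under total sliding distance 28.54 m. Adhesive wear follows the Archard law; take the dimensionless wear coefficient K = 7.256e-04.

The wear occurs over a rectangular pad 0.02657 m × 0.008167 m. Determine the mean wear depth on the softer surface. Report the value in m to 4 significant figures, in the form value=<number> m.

value=1.313e-05 m

Every step holds full float precision, and the intermediates appear rounded — rounded once at the end to four significant digits.
Hardness H = 1.556 GPa = 1.556e+09 Pa.
Contact area A = 0.02657 m × 0.008167 m = 2.170e-04 m².
Expressed in SI base units: W = 214.0 N, H = 1.556e+09 Pa, K = 7.256e-04.
By Archard's law, V = K·W·L/H = 7.256e-04 · 214.0 · 28.54 / 1.556e+09 = 2.848e-09 m³.
Depth h = V/A = 2.848e-09 / 2.170e-04 = 1.313e-05 m.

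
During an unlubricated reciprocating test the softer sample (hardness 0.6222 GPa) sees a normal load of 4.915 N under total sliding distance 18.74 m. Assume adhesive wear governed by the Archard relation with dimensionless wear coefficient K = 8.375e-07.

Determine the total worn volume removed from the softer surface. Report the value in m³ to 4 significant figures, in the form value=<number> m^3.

Displayed values are rounded, and the algebra maintains full float precision — rounded once at the end, at 4 significant digits.
Convert: Hardness H = 0.6222 GPa = 6.222e+08 Pa.
Expressed in SI base units: W = 4.915 N, H = 6.222e+08 Pa, K = 8.375e-07.
Archard volume V = K·W·L/H = 8.375e-07 · 4.915 · 18.74 / 6.222e+08 = 1.240e-13 m³.

value=1.240e-13 m^3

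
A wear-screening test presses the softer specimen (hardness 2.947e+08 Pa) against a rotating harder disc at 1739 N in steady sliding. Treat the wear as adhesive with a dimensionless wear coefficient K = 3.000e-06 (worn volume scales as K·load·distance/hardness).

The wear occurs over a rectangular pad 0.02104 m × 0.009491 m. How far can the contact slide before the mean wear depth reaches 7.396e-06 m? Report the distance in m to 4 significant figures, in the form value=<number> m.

value=83.43 m

The computation keeps full precision, and quoted intermediates are rounded — a single final rounding: 4 significant digits.
Convert: Contact area A = 0.02104 m × 0.009491 m = 1.997e-04 m².
As SI base values: W = 1739 N, H = 2.947e+08 Pa, K = 3.000e-06.
Permissible volume V_lim = h_lim·A = 7.396e-06 · 1.997e-04 = 1.477e-09 m³.
Life L = V_lim·H/(K·W) = 1.477e-09 · 2.947e+08 / (3.000e-06 · 1739) = 83.43 m.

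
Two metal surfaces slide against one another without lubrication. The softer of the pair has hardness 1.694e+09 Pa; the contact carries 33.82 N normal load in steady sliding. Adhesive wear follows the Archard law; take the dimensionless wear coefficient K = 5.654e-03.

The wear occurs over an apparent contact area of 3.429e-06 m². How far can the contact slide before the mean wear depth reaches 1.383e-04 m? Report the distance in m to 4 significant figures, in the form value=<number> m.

Every step maintains full precision; printed values are rounded; a single final rounding: four significant digits.
SI base units throughout: W = 33.82 N, H = 1.694e+09 Pa, K = 5.654e-03.
Volume at the limit: V_lim = h_lim·A = 1.383e-04 · 3.429e-06 = 4.742e-10 m³.
So the life L = V_lim·H/(K·W) = 4.742e-10 · 1.694e+09 / (5.654e-03 · 33.82) = 4.201 m.

value=4.201 m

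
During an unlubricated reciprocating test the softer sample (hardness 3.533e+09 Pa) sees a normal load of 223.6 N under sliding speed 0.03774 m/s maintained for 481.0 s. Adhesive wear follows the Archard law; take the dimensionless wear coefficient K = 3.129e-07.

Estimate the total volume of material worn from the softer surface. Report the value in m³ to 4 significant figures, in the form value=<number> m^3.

Each operation keeps exact precision; intermediates are printed rounded. Rounded just once, at 4 significant figures.
Convert: Distance L = v·t = 0.03774 m/s × 481.0 s = 18.15 m.
As SI base values: W = 223.6 N, H = 3.533e+09 Pa, K = 3.129e-07.
By Archard's law, V = K·W·L/H = 3.129e-07 · 223.6 · 18.15 / 3.533e+09 = 3.595e-13 m³.

value=3.595e-13 m^3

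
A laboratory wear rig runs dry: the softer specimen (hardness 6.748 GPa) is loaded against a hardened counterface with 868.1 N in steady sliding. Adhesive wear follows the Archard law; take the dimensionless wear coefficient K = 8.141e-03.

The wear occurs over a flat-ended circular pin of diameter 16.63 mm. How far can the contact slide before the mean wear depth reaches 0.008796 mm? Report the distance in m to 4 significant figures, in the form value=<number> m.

All arithmetic maintains full precision — intermediate values are shown rounded. Rounded just once to four significant figures.
Convert: Hardness H = 6.748 GPa = 6.748e+09 Pa.
Convert: Pin diameter d = 16.63 mm = 0.01663 m. Contact area A = π·d²/4 = π·(0.01663 m)²/4 = 2.172e-04 m².
Convert: Depth limit h_lim = 0.008796 mm = 8.796e-06 m.
As SI base values: W = 868.1 N, H = 6.748e+09 Pa, K = 8.141e-03.
Wearable volume V_lim = h_lim·A = 8.796e-06 · 2.172e-04 = 1.911e-09 m³.
Sliding life L = V_lim·H/(K·W) = 1.911e-09 · 6.748e+09 / (8.141e-03 · 868.1) = 1.824 m.

value=1.824 m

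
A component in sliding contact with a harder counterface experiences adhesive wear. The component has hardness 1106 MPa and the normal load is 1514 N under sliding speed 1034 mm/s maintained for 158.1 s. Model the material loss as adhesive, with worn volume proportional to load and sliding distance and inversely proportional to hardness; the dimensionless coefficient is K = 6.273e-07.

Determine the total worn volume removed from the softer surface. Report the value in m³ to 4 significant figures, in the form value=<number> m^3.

value=1.404e-10 m^3

The intermediates appear rounded — all arithmetic holds full precision; one last rounding to four significant figures.
Convert: Sliding speed v = 1034 mm/s = 1.034 m/s. The distance L = v·t = 1.034 m/s × 158.1 s = 163.5 m.
Convert: Hardness H = 1106 MPa = 1.106e+09 Pa.
As SI base values: W = 1514 N, H = 1.106e+09 Pa, K = 6.273e-07.
The Archard volume V = K·W·L/H = 6.273e-07 · 1514 · 163.5 / 1.106e+09 = 1.404e-10 m³.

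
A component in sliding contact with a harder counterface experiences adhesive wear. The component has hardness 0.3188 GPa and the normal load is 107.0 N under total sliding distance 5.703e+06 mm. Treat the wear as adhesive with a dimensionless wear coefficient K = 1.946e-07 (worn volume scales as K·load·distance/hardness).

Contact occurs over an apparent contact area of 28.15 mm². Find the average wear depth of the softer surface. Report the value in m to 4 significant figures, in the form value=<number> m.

value=1.323e-05 m

The computation maintains exact precision. Printed values are rounded; one final rounding: four significant figures.
Convert: Total distance L = 5.703e+06 mm = 5703 m.
Convert: Hardness H = 0.3188 GPa = 3.188e+08 Pa.
Convert: Contact area A = 28.15 mm² = 2.815e-05 m².
In SI base units: W = 107.0 N, H = 3.188e+08 Pa, K = 1.946e-07.
Archard relation: V = K·W·L/H = 1.946e-07 · 107.0 · 5703 / 3.188e+08 = 3.725e-10 m³.
Average depth h = V/A = 3.725e-10 / 2.815e-05 = 1.323e-05 m.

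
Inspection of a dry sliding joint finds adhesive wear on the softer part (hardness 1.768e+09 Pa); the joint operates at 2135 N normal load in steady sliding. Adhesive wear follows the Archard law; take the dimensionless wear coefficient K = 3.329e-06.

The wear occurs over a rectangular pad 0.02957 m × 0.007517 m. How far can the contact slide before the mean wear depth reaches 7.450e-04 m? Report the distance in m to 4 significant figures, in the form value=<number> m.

Quoted intermediates are rounded; every step keeps full precision — one last rounding, at 4 significant digits.
Convert: Contact area A = 0.02957 m × 0.007517 m = 2.223e-04 m².
Restated in SI base units: W = 2135 N, H = 1.768e+09 Pa, K = 3.329e-06.
Limit volume V_lim = h_lim·A = 7.450e-04 · 2.223e-04 = 1.656e-07 m³.
Inverting, life L = V_lim·H/(K·W) = 1.656e-07 · 1.768e+09 / (3.329e-06 · 2135) = 4.119e+04 m.

value=4.119e+04 m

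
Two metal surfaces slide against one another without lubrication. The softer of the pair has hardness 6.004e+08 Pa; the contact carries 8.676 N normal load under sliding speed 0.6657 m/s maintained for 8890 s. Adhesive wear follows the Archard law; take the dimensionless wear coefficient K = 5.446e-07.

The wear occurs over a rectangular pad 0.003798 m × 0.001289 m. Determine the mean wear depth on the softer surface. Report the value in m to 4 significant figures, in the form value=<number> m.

Intermediate values are printed rounded. The algebra holds exact precision, and one last rounding, at 4 significant figures.
Convert: The distance L = v·t = 0.6657 m/s × 8890 s = 5918 m.
Convert: Contact area A = 0.003798 m × 0.001289 m = 4.896e-06 m².
Collected in SI base units: W = 8.676 N, H = 6.004e+08 Pa, K = 5.446e-07.
Archard relation: V = K·W·L/H = 5.446e-07 · 8.676 · 5918 / 6.004e+08 = 4.657e-11 m³.
Average depth h = V/A = 4.657e-11 / 4.896e-06 = 9.513e-06 m.

value=9.513e-06 m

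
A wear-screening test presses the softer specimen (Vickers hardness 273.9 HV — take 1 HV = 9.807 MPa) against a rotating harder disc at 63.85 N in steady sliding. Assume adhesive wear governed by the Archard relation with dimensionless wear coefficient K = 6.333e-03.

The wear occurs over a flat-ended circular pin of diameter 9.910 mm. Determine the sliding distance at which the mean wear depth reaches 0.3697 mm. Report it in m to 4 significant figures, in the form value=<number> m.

value=189.4 m

Intermediate values are displayed rounded — the algebra maintains full float precision. Rounded once at the end, at 4 significant figures.
Hardness H = 273.9 HV × 9.807 MPa/HV = 2686 MPa = 2.686e+09 Pa.
Pin diameter d = 9.910 mm = 0.009910 m. Contact area A = π·d²/4 = π·(0.009910 m)²/4 = 7.713e-05 m².
Depth limit h_lim = 0.3697 mm = 3.697e-04 m.
In SI base units, W = 63.85 N, H = 2.686e+09 Pa, K = 6.333e-03.
Permissible volume V_lim = h_lim·A = 3.697e-04 · 7.713e-05 = 2.852e-08 m³.
Life L = V_lim·H/(K·W) = 2.852e-08 · 2.686e+09 / (6.333e-03 · 63.85) = 189.4 m.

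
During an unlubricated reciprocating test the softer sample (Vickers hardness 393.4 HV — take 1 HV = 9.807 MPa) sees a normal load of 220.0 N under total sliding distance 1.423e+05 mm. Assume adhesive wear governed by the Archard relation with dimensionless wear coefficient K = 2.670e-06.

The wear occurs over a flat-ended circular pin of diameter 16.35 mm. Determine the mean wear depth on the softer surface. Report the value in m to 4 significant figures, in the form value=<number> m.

value=1.032e-07 m

All working math runs at full float precision; intermediates appear rounded. Rounded just once to four significant digits.
The distance L = 1.423e+05 mm = 142.3 m.
Hardness H = 393.4 HV × 9.807 MPa/HV = 3858 MPa = 3.858e+09 Pa.
Pin diameter d = 16.35 mm = 0.01635 m. Contact area A = π·d²/4 = π·(0.01635 m)²/4 = 2.100e-04 m².
As SI base values: W = 220.0 N, H = 3.858e+09 Pa, K = 2.670e-06.
The Archard volume V = K·W·L/H = 2.670e-06 · 220.0 · 142.3 / 3.858e+09 = 2.167e-11 m³.
Average depth h = V/A = 2.167e-11 / 2.100e-04 = 1.032e-07 m.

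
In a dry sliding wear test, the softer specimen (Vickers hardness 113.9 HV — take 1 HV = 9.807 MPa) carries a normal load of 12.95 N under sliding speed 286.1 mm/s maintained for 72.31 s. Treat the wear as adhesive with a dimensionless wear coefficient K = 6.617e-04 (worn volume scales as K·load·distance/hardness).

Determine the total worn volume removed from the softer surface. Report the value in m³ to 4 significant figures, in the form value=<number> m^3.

Intermediates are printed rounded. All working math maintains full precision, and rounded just once: 4 significant digits.
Convert: Sliding speed v = 286.1 mm/s = 0.2861 m/s. Path length L = v·t = 0.2861 m/s × 72.31 s = 20.69 m.
Convert: Hardness H = 113.9 HV × 9.807 MPa/HV = 1117 MPa = 1.117e+09 Pa.
SI base units throughout: W = 12.95 N, H = 1.117e+09 Pa, K = 6.617e-04.
By Archard's law, V = K·W·L/H = 6.617e-04 · 12.95 · 20.69 / 1.117e+09 = 1.587e-10 m³.

value=1.587e-10 m^3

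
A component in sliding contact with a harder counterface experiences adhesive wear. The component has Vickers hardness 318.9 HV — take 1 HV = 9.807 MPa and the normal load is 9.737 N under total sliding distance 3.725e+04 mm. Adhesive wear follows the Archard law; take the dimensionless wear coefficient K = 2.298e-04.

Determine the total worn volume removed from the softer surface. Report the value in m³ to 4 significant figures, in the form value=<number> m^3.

value=2.665e-11 m^3

Intermediate values are displayed rounded, and each operation carries full precision, and one final rounding: four significant figures.
Distance L = 3.725e+04 mm = 37.25 m.
Hardness H = 318.9 HV × 9.807 MPa/HV = 3127 MPa = 3.127e+09 Pa.
Expressed in SI base units: W = 9.737 N, H = 3.127e+09 Pa, K = 2.298e-04.
Apply Archard: V = K·W·L/H = 2.298e-04 · 9.737 · 37.25 / 3.127e+09 = 2.665e-11 m³.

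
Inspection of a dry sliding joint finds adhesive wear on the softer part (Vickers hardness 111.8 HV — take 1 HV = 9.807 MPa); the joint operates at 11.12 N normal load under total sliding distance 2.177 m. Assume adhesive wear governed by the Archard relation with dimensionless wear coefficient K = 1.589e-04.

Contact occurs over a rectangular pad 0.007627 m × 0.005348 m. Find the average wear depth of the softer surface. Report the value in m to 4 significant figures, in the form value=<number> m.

value=8.601e-08 m

The intermediates are printed rounded — all arithmetic keeps full precision — one final rounding to four significant digits.
Convert: Hardness H = 111.8 HV × 9.807 MPa/HV = 1096 MPa = 1.096e+09 Pa.
Convert: Contact area A = 0.007627 m × 0.005348 m = 4.079e-05 m².
SI base units throughout: W = 11.12 N, H = 1.096e+09 Pa, K = 1.589e-04.
Volume removed: V = K·W·L/H = 1.589e-04 · 11.12 · 2.177 / 1.096e+09 = 3.508e-12 m³.
Mean depth h = V/A = 3.508e-12 / 4.079e-05 = 8.601e-08 m.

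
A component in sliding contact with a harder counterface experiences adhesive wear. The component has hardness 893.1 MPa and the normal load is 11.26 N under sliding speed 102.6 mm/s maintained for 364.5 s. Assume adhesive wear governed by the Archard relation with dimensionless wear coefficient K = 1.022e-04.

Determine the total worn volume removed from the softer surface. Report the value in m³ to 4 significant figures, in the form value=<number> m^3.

value=4.819e-11 m^3

Intermediates are shown rounded — all arithmetic carries full float precision, and one last rounding to 4 significant figures.
Convert: Sliding speed v = 102.6 mm/s = 0.1026 m/s. Total distance L = v·t = 0.1026 m/s × 364.5 s = 37.40 m.
Convert: Hardness H = 893.1 MPa = 8.931e+08 Pa.
In SI base units: W = 11.26 N, H = 8.931e+08 Pa, K = 1.022e-04.
Wear volume V = K·W·L/H = 1.022e-04 · 11.26 · 37.40 / 8.931e+08 = 4.819e-11 m³.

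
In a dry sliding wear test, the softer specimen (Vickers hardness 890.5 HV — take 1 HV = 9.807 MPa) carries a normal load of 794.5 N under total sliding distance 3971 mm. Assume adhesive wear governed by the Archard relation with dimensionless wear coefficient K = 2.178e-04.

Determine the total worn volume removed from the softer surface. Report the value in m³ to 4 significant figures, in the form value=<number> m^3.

value=7.868e-11 m^3

The computation holds exact precision. Intermediate values are displayed rounded — a single final rounding to 4 significant figures.
Sliding distance L = 3971 mm = 3.971 m.
Hardness H = 890.5 HV × 9.807 MPa/HV = 8733 MPa = 8.733e+09 Pa.
SI base units throughout: W = 794.5 N, H = 8.733e+09 Pa, K = 2.178e-04.
Wear volume V = K·W·L/H = 2.178e-04 · 794.5 · 3.971 / 8.733e+09 = 7.868e-11 m³.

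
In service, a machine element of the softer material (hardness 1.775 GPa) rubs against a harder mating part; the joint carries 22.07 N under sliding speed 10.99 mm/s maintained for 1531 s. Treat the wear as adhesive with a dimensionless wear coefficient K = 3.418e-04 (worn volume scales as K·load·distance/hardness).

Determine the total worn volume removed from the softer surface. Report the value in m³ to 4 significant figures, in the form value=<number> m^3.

value=7.151e-11 m^3

The algebra carries full precision, and shown intermediates are rounded, and one final rounding: four significant figures.
Convert: Sliding speed v = 10.99 mm/s = 0.01099 m/s. Distance covered L = v·t = 0.01099 m/s × 1531 s = 16.83 m.
Convert: Hardness H = 1.775 GPa = 1.775e+09 Pa.
SI base units throughout: W = 22.07 N, H = 1.775e+09 Pa, K = 3.418e-04.
Wear volume V = K·W·L/H = 3.418e-04 · 22.07 · 16.83 / 1.775e+09 = 7.151e-11 m³.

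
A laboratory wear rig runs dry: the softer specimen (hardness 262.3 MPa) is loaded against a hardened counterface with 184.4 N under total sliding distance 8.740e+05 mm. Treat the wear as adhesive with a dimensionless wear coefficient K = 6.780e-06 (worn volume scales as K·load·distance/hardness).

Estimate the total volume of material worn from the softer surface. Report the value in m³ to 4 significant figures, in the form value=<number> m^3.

The algebra keeps full precision, and intermediate values are printed rounded. Rounded once at the end: four significant digits.
Convert: Distance covered L = 8.740e+05 mm = 874.0 m.
Convert: Hardness H = 262.3 MPa = 2.623e+08 Pa.
Collected in SI base units: W = 184.4 N, H = 2.623e+08 Pa, K = 6.780e-06.
Wear volume V = K·W·L/H = 6.780e-06 · 184.4 · 874.0 / 2.623e+08 = 4.166e-09 m³.

value=4.166e-09 m^3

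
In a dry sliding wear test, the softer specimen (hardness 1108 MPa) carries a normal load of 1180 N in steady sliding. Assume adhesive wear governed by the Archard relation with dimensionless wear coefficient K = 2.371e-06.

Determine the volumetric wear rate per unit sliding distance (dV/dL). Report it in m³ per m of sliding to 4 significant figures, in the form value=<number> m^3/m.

value=2.525e-12 m^3/m

Every step holds full precision. The intermediates are printed rounded. Rounded just once: 4 significant figures.
Hardness H = 1108 MPa = 1.108e+09 Pa.
SI base units throughout: W = 1180 N, H = 1.108e+09 Pa, K = 2.371e-06.
Volumetric rate dV/dL = K·W/H — distance-free: 2.371e-06 · 1180 / 1.108e+09 = 2.525e-12 m³/m.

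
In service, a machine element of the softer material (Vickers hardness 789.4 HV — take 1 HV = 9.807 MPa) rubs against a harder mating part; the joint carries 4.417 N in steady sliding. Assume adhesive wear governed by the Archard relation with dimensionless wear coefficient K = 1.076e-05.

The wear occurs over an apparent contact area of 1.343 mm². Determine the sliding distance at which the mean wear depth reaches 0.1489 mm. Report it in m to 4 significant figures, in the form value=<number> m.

value=3.257e+04 m

The intermediates are printed rounded. Each operation runs at full float precision — one last rounding, at 4 significant figures.
Convert: Hardness H = 789.4 HV × 9.807 MPa/HV = 7742 MPa = 7.742e+09 Pa.
Convert: Contact area A = 1.343 mm² = 1.343e-06 m².
Convert: Depth limit h_lim = 0.1489 mm = 1.489e-04 m.
Restated in SI base units: W = 4.417 N, H = 7.742e+09 Pa, K = 1.076e-05.
Permissible volume V_lim = h_lim·A = 1.489e-04 · 1.343e-06 = 2.000e-10 m³.
So the life L = V_lim·H/(K·W) = 2.000e-10 · 7.742e+09 / (1.076e-05 · 4.417) = 3.257e+04 m.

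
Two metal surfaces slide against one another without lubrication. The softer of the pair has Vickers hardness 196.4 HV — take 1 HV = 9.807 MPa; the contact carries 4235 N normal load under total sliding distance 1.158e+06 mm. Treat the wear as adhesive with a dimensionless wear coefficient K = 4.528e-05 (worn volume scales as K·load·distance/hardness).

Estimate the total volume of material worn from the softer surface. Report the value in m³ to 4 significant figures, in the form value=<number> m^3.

The intermediates appear rounded — all arithmetic holds full float precision, and rounded once at the end, at four significant figures.
Distance L = 1.158e+06 mm = 1158 m.
Hardness H = 196.4 HV × 9.807 MPa/HV = 1926 MPa = 1.926e+09 Pa.
Collected in SI base units: W = 4235 N, H = 1.926e+09 Pa, K = 4.528e-05.
By Archard's law, V = K·W·L/H = 4.528e-05 · 4235 · 1158 / 1.926e+09 = 1.153e-07 m³.

value=1.153e-07 m^3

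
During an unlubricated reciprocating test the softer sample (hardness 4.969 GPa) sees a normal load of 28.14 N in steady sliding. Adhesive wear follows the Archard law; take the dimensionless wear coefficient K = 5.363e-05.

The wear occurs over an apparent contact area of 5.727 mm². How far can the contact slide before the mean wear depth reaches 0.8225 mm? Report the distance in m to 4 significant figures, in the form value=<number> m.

value=1.551e+04 m

Intermediates are shown rounded. All arithmetic runs at full float precision, and rounded just once to 4 significant figures.
Hardness H = 4.969 GPa = 4.969e+09 Pa.
Contact area A = 5.727 mm² = 5.727e-06 m².
Depth limit h_lim = 0.8225 mm = 8.225e-04 m.
In SI base units, W = 28.14 N, H = 4.969e+09 Pa, K = 5.363e-05.
Allowed volume V_lim = h_lim·A = 8.225e-04 · 5.727e-06 = 4.710e-09 m³.
Sliding life L = V_lim·H/(K·W) = 4.710e-09 · 4.969e+09 / (5.363e-05 · 28.14) = 1.551e+04 m.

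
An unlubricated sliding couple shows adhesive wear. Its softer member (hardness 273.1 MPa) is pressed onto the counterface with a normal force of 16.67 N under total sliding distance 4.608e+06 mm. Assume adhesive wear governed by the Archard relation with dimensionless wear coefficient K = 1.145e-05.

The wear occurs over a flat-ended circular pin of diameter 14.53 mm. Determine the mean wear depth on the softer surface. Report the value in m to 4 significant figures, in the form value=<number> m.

value=1.942e-05 m

All working math maintains exact precision — printed values are rounded — one final rounding, at four significant figures.
Sliding distance L = 4.608e+06 mm = 4608 m.
Hardness H = 273.1 MPa = 2.731e+08 Pa.
Pin diameter d = 14.53 mm = 0.01453 m. Contact area A = π·d²/4 = π·(0.01453 m)²/4 = 1.658e-04 m².
Expressed in SI base units: W = 16.67 N, H = 2.731e+08 Pa, K = 1.145e-05.
Archard relation: V = K·W·L/H = 1.145e-05 · 16.67 · 4608 / 2.731e+08 = 3.221e-09 m³.
Depth of wear h = V/A = 3.221e-09 / 1.658e-04 = 1.942e-05 m.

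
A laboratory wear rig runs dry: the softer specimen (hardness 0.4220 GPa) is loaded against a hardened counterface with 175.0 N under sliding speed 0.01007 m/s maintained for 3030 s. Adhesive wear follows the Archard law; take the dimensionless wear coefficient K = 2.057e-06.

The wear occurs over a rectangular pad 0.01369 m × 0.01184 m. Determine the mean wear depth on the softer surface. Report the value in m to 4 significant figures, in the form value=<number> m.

Every step carries full float precision. Intermediate values are printed rounded, and a lone final rounding: four significant figures.
Convert: Distance covered L = v·t = 0.01007 m/s × 3030 s = 30.51 m.
Convert: Hardness H = 0.4220 GPa = 4.220e+08 Pa.
Convert: Contact area A = 0.01369 m × 0.01184 m = 1.621e-04 m².
Working in SI base units: W = 175.0 N, H = 4.220e+08 Pa, K = 2.057e-06.
Worn volume V = K·W·L/H = 2.057e-06 · 175.0 · 30.51 / 4.220e+08 = 2.603e-11 m³.
Depth of wear h = V/A = 2.603e-11 / 1.621e-04 = 1.606e-07 m.

value=1.606e-07 m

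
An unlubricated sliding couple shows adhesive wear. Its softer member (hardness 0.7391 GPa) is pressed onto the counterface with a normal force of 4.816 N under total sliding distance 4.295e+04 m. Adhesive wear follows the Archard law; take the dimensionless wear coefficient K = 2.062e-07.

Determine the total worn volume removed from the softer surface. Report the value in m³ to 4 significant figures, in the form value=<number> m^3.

value=5.771e-11 m^3

The algebra keeps exact precision; quoted intermediates are rounded; one final rounding, at four significant digits.
Convert: Hardness H = 0.7391 GPa = 7.391e+08 Pa.
In SI base units, W = 4.816 N, H = 7.391e+08 Pa, K = 2.062e-07.
Wear volume V = K·W·L/H = 2.062e-07 · 4.816 · 4.295e+04 / 7.391e+08 = 5.771e-11 m³.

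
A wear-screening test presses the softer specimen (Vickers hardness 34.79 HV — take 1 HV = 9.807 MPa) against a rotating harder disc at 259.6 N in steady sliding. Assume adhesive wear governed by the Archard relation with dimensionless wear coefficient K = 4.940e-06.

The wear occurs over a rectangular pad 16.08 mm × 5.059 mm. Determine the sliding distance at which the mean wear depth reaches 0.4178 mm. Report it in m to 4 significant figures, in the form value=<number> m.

value=9042 m

Every step runs at full precision; shown intermediates are rounded — one last rounding to four significant digits.
Convert: Hardness H = 34.79 HV × 9.807 MPa/HV = 341.2 MPa = 3.412e+08 Pa.
Convert: Pad sides 16.08 mm × 5.059 mm = 0.01608 m × 0.005059 m. Contact area A = 0.01608 m × 0.005059 m = 8.135e-05 m².
Convert: Depth limit h_lim = 0.4178 mm = 4.178e-04 m.
As SI base values: W = 259.6 N, H = 3.412e+08 Pa, K = 4.940e-06.
At the depth limit, V_lim = h_lim·A = 4.178e-04 · 8.135e-05 = 3.399e-08 m³.
Life L = V_lim·H/(K·W) = 3.399e-08 · 3.412e+08 / (4.940e-06 · 259.6) = 9042 m.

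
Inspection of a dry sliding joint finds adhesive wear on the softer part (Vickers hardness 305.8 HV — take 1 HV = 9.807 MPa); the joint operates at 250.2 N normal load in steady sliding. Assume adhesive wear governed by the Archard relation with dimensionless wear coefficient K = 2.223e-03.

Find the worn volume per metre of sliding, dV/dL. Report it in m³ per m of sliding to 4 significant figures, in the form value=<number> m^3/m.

Each operation runs at exact precision. Intermediates are shown rounded, and a single final rounding, at 4 significant figures.
Hardness H = 305.8 HV × 9.807 MPa/HV = 2999 MPa = 2.999e+09 Pa.
Collected in SI base units: W = 250.2 N, H = 2.999e+09 Pa, K = 2.223e-03.
Wear rate dV/dL = K·W/H, so: 2.223e-03 · 250.2 / 2.999e+09 = 1.855e-10 m³/m.

value=1.855e-10 m^3/m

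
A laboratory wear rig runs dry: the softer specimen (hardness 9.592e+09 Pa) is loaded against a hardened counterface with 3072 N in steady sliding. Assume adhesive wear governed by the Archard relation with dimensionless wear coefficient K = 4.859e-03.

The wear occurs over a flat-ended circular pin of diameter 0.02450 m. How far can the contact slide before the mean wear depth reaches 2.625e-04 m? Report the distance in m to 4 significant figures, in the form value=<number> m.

All working math runs at full float precision — intermediates are displayed rounded — a lone final rounding: 4 significant figures.
Contact area A = π·d²/4 = π·(0.02450 m)²/4 = 4.714e-04 m².
SI base units throughout: W = 3072 N, H = 9.592e+09 Pa, K = 4.859e-03.
Volume at the limit: V_lim = h_lim·A = 2.625e-04 · 4.714e-04 = 1.238e-07 m³.
Inverting, life L = V_lim·H/(K·W) = 1.238e-07 · 9.592e+09 / (4.859e-03 · 3072) = 79.52 m.

value=79.52 m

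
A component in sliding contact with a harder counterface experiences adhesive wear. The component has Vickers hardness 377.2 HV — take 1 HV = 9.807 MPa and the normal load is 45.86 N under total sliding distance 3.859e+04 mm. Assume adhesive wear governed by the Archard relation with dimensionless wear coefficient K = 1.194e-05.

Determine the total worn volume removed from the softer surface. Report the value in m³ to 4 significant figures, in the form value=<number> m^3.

value=5.712e-12 m^3

Each operation maintains full precision — intermediate values appear rounded. Rounded just once, at four significant figures.
Sliding distance L = 3.859e+04 mm = 38.59 m.
Hardness H = 377.2 HV × 9.807 MPa/HV = 3699 MPa = 3.699e+09 Pa.
SI base units throughout: W = 45.86 N, H = 3.699e+09 Pa, K = 1.194e-05.
Worn volume V = K·W·L/H = 1.194e-05 · 45.86 · 38.59 / 3.699e+09 = 5.712e-12 m³.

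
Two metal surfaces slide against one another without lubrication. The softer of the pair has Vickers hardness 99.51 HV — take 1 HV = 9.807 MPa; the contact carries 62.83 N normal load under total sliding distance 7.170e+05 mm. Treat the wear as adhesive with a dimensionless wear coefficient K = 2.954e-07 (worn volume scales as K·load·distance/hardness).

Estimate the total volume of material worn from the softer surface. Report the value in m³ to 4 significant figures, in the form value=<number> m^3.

Intermediate values are shown rounded, and all arithmetic carries full precision. Rounded just once, at 4 significant figures.
Distance L = 7.170e+05 mm = 717.0 m.
Hardness H = 99.51 HV × 9.807 MPa/HV = 975.9 MPa = 9.759e+08 Pa.
As SI base values: W = 62.83 N, H = 9.759e+08 Pa, K = 2.954e-07.
Wear volume V = K·W·L/H = 2.954e-07 · 62.83 · 717.0 / 9.759e+08 = 1.364e-11 m³.

value=1.364e-11 m^3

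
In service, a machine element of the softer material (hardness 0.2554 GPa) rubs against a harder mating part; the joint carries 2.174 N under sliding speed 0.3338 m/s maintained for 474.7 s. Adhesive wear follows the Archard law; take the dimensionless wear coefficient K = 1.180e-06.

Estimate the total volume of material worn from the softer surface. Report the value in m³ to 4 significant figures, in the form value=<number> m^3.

value=1.592e-12 m^3

Every step holds full precision, and shown intermediates are rounded, and one last rounding: 4 significant digits.
Convert: Distance covered L = v·t = 0.3338 m/s × 474.7 s = 158.5 m.
Convert: Hardness H = 0.2554 GPa = 2.554e+08 Pa.
In SI base units, W = 2.174 N, H = 2.554e+08 Pa, K = 1.180e-06.
Archard volume V = K·W·L/H = 1.180e-06 · 2.174 · 158.5 / 2.554e+08 = 1.592e-12 m³.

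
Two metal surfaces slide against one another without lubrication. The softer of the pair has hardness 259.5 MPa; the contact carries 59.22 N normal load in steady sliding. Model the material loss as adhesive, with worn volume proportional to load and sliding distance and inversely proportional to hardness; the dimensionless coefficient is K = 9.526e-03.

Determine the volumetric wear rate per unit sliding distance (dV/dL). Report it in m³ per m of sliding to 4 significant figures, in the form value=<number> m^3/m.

value=2.174e-09 m^3/m

The intermediates are displayed rounded, and every step runs at exact precision — a single final rounding to 4 significant figures.
Hardness H = 259.5 MPa = 2.595e+08 Pa.
Restated in SI base units: W = 59.22 N, H = 2.595e+08 Pa, K = 9.526e-03.
Rate of wear dV/dL = K·W/H, per unit distance: 9.526e-03 · 59.22 / 2.595e+08 = 2.174e-09 m³/m.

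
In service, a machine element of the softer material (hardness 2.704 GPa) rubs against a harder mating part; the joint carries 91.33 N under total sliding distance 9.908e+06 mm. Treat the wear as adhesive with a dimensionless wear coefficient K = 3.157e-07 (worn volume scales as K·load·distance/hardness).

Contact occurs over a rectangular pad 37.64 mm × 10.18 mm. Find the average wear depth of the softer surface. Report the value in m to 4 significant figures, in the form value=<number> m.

value=2.757e-07 m

The algebra keeps full float precision; printed values are rounded. Rounded just once: four significant figures.
Distance covered L = 9.908e+06 mm = 9908 m.
Hardness H = 2.704 GPa = 2.704e+09 Pa.
Pad sides 37.64 mm × 10.18 mm = 0.03764 m × 0.01018 m. Contact area A = 0.03764 m × 0.01018 m = 3.832e-04 m².
In SI base units, W = 91.33 N, H = 2.704e+09 Pa, K = 3.157e-07.
Archard volume V = K·W·L/H = 3.157e-07 · 91.33 · 9908 / 2.704e+09 = 1.056e-10 m³.
Average depth h = V/A = 1.056e-10 / 3.832e-04 = 2.757e-07 m.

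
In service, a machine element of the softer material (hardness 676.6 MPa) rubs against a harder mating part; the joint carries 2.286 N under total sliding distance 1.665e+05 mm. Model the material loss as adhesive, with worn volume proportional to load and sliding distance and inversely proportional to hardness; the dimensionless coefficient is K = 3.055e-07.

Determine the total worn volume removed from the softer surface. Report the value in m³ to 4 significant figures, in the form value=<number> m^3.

value=1.719e-13 m^3

Intermediate values are printed rounded, and the computation holds exact precision — a lone final rounding: 4 significant figures.
Convert: The distance L = 1.665e+05 mm = 166.5 m.
Convert: Hardness H = 676.6 MPa = 6.766e+08 Pa.
SI base units throughout: W = 2.286 N, H = 6.766e+08 Pa, K = 3.055e-07.
Archard relation: V = K·W·L/H = 3.055e-07 · 2.286 · 166.5 / 6.766e+08 = 1.719e-13 m³.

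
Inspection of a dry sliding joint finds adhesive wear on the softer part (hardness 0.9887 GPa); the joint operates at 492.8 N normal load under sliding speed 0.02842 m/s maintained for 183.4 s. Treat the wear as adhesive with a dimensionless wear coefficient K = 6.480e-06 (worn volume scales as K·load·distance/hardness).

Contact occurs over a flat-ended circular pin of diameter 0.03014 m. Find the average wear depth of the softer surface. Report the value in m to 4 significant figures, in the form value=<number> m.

value=2.360e-08 m

The computation carries exact precision; the intermediates are displayed rounded, and rounded just once: four significant digits.
Convert: Total distance L = v·t = 0.02842 m/s × 183.4 s = 5.212 m.
Convert: Hardness H = 0.9887 GPa = 9.887e+08 Pa.
Convert: Contact area A = π·d²/4 = π·(0.03014 m)²/4 = 7.135e-04 m².
Collected in SI base units: W = 492.8 N, H = 9.887e+08 Pa, K = 6.480e-06.
Archard volume V = K·W·L/H = 6.480e-06 · 492.8 · 5.212 / 9.887e+08 = 1.683e-11 m³.
Average depth h = V/A = 1.683e-11 / 7.135e-04 = 2.360e-08 m.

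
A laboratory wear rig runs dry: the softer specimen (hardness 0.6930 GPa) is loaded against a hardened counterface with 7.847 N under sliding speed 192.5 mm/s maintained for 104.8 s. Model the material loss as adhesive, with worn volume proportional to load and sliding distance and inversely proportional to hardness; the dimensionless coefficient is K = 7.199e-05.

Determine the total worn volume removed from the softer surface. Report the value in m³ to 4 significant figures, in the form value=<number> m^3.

value=1.645e-11 m^3

Intermediate values appear rounded — the algebra carries full float precision. Rounded just once: four significant figures.
Convert: Sliding speed v = 192.5 mm/s = 0.1925 m/s. Distance L = v·t = 0.1925 m/s × 104.8 s = 20.17 m.
Convert: Hardness H = 0.6930 GPa = 6.930e+08 Pa.
As SI base values: W = 7.847 N, H = 6.930e+08 Pa, K = 7.199e-05.
Wear volume V = K·W·L/H = 7.199e-05 · 7.847 · 20.17 / 6.930e+08 = 1.645e-11 m³.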